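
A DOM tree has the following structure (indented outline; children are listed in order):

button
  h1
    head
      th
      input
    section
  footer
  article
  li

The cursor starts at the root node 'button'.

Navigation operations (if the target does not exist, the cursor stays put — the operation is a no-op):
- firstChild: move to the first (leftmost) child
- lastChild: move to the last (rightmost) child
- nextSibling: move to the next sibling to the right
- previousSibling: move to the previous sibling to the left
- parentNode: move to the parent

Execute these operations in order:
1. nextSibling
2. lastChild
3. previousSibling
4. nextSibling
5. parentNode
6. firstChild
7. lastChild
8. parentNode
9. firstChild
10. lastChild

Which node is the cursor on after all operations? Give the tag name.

After 1 (nextSibling): button (no-op, stayed)
After 2 (lastChild): li
After 3 (previousSibling): article
After 4 (nextSibling): li
After 5 (parentNode): button
After 6 (firstChild): h1
After 7 (lastChild): section
After 8 (parentNode): h1
After 9 (firstChild): head
After 10 (lastChild): input

Answer: input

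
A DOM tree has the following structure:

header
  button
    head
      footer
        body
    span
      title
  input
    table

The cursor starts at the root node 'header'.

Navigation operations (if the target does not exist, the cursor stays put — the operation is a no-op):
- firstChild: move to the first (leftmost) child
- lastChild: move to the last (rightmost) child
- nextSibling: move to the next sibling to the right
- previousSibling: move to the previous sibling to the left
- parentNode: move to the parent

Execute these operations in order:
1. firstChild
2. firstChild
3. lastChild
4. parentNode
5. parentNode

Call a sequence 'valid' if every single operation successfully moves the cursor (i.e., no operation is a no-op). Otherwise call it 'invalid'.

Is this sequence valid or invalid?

Answer: valid

Derivation:
After 1 (firstChild): button
After 2 (firstChild): head
After 3 (lastChild): footer
After 4 (parentNode): head
After 5 (parentNode): button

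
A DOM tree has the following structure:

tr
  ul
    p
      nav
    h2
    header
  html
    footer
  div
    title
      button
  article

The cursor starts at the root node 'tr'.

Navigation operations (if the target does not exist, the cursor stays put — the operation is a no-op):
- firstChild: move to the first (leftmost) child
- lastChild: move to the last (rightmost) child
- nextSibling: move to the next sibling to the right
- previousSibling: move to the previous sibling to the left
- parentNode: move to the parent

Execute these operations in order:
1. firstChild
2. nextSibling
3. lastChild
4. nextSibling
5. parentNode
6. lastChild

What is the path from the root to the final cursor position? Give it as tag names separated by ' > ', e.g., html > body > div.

Answer: tr > html > footer

Derivation:
After 1 (firstChild): ul
After 2 (nextSibling): html
After 3 (lastChild): footer
After 4 (nextSibling): footer (no-op, stayed)
After 5 (parentNode): html
After 6 (lastChild): footer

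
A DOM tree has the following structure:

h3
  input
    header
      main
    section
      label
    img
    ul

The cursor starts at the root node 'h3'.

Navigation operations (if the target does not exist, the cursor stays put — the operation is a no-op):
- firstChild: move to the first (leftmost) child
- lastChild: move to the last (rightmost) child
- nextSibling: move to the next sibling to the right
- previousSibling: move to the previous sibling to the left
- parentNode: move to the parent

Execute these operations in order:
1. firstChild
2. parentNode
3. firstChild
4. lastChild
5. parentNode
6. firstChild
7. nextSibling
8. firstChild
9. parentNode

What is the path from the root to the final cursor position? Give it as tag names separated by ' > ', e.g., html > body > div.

After 1 (firstChild): input
After 2 (parentNode): h3
After 3 (firstChild): input
After 4 (lastChild): ul
After 5 (parentNode): input
After 6 (firstChild): header
After 7 (nextSibling): section
After 8 (firstChild): label
After 9 (parentNode): section

Answer: h3 > input > section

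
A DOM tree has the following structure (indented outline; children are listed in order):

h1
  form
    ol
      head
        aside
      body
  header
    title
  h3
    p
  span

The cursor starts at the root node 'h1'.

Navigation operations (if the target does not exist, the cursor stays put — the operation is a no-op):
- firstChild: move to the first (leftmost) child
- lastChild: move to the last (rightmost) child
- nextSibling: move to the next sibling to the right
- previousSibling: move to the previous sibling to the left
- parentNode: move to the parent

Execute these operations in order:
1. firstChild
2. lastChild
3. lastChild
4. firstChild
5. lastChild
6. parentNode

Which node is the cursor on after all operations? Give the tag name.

Answer: ol

Derivation:
After 1 (firstChild): form
After 2 (lastChild): ol
After 3 (lastChild): body
After 4 (firstChild): body (no-op, stayed)
After 5 (lastChild): body (no-op, stayed)
After 6 (parentNode): ol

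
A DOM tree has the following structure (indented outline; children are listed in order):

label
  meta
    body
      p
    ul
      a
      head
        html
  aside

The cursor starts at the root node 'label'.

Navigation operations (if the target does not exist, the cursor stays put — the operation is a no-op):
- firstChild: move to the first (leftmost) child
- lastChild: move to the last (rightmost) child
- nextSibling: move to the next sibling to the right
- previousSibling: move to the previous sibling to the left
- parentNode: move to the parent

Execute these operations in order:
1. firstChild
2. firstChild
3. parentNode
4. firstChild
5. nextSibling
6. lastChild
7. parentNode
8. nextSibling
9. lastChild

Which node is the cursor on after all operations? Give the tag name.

Answer: head

Derivation:
After 1 (firstChild): meta
After 2 (firstChild): body
After 3 (parentNode): meta
After 4 (firstChild): body
After 5 (nextSibling): ul
After 6 (lastChild): head
After 7 (parentNode): ul
After 8 (nextSibling): ul (no-op, stayed)
After 9 (lastChild): head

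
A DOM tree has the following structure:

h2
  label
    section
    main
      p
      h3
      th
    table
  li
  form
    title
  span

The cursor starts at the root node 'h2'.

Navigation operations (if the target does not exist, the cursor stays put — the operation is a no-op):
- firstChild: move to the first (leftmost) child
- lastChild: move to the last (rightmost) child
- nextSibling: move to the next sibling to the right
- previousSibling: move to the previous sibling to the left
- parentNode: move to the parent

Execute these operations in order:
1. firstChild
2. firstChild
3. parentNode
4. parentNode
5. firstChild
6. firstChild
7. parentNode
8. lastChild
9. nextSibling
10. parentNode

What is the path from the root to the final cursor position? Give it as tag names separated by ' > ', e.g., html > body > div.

Answer: h2 > label

Derivation:
After 1 (firstChild): label
After 2 (firstChild): section
After 3 (parentNode): label
After 4 (parentNode): h2
After 5 (firstChild): label
After 6 (firstChild): section
After 7 (parentNode): label
After 8 (lastChild): table
After 9 (nextSibling): table (no-op, stayed)
After 10 (parentNode): label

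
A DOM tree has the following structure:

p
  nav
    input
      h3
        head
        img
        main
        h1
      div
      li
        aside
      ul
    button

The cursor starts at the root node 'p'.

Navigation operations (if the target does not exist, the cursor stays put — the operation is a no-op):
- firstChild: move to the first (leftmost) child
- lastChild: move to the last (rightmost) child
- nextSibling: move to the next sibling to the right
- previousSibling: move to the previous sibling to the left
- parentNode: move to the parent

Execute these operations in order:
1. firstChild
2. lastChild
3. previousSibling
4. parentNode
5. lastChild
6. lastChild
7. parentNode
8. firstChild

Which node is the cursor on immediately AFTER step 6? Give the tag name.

After 1 (firstChild): nav
After 2 (lastChild): button
After 3 (previousSibling): input
After 4 (parentNode): nav
After 5 (lastChild): button
After 6 (lastChild): button (no-op, stayed)

Answer: button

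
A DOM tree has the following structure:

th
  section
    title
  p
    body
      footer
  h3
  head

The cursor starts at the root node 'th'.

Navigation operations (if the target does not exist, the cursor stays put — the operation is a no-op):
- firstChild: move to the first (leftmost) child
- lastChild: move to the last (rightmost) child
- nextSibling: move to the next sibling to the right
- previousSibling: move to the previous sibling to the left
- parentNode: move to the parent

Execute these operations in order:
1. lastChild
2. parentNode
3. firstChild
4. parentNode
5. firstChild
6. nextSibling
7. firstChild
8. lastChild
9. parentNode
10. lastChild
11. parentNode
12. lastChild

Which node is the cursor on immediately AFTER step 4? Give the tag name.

Answer: th

Derivation:
After 1 (lastChild): head
After 2 (parentNode): th
After 3 (firstChild): section
After 4 (parentNode): th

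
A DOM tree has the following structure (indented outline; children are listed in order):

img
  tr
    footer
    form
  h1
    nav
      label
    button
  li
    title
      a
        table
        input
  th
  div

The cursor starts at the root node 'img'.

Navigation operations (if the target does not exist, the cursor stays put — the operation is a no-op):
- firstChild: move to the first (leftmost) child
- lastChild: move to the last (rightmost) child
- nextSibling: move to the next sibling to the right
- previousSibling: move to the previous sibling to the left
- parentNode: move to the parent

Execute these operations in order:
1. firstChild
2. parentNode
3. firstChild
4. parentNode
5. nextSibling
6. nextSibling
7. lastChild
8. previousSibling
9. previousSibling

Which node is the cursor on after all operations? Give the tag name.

After 1 (firstChild): tr
After 2 (parentNode): img
After 3 (firstChild): tr
After 4 (parentNode): img
After 5 (nextSibling): img (no-op, stayed)
After 6 (nextSibling): img (no-op, stayed)
After 7 (lastChild): div
After 8 (previousSibling): th
After 9 (previousSibling): li

Answer: li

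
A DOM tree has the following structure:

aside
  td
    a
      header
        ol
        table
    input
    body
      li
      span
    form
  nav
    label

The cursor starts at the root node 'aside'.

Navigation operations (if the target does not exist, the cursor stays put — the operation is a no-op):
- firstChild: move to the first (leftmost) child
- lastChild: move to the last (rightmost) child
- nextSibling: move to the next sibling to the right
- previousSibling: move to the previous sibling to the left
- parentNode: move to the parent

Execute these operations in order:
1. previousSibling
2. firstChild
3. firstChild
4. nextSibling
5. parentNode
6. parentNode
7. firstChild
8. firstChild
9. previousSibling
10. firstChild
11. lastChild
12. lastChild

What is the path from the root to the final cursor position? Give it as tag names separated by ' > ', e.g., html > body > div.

Answer: aside > td > a > header > table

Derivation:
After 1 (previousSibling): aside (no-op, stayed)
After 2 (firstChild): td
After 3 (firstChild): a
After 4 (nextSibling): input
After 5 (parentNode): td
After 6 (parentNode): aside
After 7 (firstChild): td
After 8 (firstChild): a
After 9 (previousSibling): a (no-op, stayed)
After 10 (firstChild): header
After 11 (lastChild): table
After 12 (lastChild): table (no-op, stayed)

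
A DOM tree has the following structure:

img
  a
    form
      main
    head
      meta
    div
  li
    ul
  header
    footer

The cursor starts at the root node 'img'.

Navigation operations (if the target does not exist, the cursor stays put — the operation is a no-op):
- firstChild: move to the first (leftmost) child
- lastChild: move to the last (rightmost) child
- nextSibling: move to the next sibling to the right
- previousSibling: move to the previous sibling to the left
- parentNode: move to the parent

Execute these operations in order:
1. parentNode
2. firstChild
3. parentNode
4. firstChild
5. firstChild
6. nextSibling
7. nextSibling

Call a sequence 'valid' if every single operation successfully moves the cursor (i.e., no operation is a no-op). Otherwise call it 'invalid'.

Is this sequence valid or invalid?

Answer: invalid

Derivation:
After 1 (parentNode): img (no-op, stayed)
After 2 (firstChild): a
After 3 (parentNode): img
After 4 (firstChild): a
After 5 (firstChild): form
After 6 (nextSibling): head
After 7 (nextSibling): div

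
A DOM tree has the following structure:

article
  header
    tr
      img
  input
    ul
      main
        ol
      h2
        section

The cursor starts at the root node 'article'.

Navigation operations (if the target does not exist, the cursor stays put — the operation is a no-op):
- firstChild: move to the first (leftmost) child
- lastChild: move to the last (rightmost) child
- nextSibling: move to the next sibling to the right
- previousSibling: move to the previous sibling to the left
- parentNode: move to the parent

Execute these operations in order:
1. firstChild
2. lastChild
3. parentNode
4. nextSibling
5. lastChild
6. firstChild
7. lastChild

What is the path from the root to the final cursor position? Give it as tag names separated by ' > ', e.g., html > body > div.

Answer: article > input > ul > main > ol

Derivation:
After 1 (firstChild): header
After 2 (lastChild): tr
After 3 (parentNode): header
After 4 (nextSibling): input
After 5 (lastChild): ul
After 6 (firstChild): main
After 7 (lastChild): ol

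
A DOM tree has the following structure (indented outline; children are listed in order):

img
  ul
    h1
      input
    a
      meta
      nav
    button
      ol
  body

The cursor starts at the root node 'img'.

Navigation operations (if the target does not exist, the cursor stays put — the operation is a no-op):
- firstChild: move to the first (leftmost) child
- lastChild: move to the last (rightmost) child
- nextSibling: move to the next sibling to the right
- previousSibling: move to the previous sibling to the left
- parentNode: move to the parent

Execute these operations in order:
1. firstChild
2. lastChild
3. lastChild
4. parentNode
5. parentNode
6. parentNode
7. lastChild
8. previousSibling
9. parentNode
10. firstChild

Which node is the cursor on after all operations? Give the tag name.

Answer: ul

Derivation:
After 1 (firstChild): ul
After 2 (lastChild): button
After 3 (lastChild): ol
After 4 (parentNode): button
After 5 (parentNode): ul
After 6 (parentNode): img
After 7 (lastChild): body
After 8 (previousSibling): ul
After 9 (parentNode): img
After 10 (firstChild): ul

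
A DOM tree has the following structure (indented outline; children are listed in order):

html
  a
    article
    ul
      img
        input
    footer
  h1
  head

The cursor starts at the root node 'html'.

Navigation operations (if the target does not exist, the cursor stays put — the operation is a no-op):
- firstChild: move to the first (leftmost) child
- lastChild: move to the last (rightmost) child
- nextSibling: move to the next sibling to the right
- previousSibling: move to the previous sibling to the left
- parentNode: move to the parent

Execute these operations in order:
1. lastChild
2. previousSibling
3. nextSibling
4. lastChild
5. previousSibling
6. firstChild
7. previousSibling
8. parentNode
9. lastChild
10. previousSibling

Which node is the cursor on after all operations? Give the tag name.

Answer: h1

Derivation:
After 1 (lastChild): head
After 2 (previousSibling): h1
After 3 (nextSibling): head
After 4 (lastChild): head (no-op, stayed)
After 5 (previousSibling): h1
After 6 (firstChild): h1 (no-op, stayed)
After 7 (previousSibling): a
After 8 (parentNode): html
After 9 (lastChild): head
After 10 (previousSibling): h1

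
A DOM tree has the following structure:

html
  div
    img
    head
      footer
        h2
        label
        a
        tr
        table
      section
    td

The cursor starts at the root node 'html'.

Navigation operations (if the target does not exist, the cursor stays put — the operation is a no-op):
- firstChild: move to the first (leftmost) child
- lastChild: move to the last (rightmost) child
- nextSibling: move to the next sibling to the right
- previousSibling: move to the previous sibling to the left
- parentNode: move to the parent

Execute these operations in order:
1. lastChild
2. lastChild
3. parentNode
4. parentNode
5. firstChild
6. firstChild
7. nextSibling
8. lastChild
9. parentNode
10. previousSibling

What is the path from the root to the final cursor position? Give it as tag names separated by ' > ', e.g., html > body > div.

Answer: html > div > img

Derivation:
After 1 (lastChild): div
After 2 (lastChild): td
After 3 (parentNode): div
After 4 (parentNode): html
After 5 (firstChild): div
After 6 (firstChild): img
After 7 (nextSibling): head
After 8 (lastChild): section
After 9 (parentNode): head
After 10 (previousSibling): img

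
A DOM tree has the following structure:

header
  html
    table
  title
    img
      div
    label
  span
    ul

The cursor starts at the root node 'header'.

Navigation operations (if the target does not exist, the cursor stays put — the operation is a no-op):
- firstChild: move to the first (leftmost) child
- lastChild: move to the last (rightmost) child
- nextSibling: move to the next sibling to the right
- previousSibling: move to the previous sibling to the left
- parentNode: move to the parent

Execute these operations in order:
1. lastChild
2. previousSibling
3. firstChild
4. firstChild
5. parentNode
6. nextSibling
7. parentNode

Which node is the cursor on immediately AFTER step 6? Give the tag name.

After 1 (lastChild): span
After 2 (previousSibling): title
After 3 (firstChild): img
After 4 (firstChild): div
After 5 (parentNode): img
After 6 (nextSibling): label

Answer: label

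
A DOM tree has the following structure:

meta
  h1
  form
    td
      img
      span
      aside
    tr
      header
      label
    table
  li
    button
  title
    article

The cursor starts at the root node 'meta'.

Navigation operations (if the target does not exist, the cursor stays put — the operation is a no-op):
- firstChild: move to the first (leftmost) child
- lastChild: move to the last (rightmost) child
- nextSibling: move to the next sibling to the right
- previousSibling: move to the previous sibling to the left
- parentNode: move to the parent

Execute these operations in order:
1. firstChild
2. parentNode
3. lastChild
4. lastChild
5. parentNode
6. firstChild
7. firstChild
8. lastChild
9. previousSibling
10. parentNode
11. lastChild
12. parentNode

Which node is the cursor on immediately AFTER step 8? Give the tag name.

Answer: article

Derivation:
After 1 (firstChild): h1
After 2 (parentNode): meta
After 3 (lastChild): title
After 4 (lastChild): article
After 5 (parentNode): title
After 6 (firstChild): article
After 7 (firstChild): article (no-op, stayed)
After 8 (lastChild): article (no-op, stayed)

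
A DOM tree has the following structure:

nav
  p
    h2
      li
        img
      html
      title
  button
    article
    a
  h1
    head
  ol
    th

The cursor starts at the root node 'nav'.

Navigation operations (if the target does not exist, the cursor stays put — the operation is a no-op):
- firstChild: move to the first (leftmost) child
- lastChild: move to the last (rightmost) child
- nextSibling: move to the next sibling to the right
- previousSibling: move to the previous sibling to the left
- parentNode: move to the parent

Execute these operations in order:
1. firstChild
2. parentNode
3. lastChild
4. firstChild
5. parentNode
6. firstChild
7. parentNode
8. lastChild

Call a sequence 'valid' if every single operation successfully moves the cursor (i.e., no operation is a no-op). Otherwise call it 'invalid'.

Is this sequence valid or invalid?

After 1 (firstChild): p
After 2 (parentNode): nav
After 3 (lastChild): ol
After 4 (firstChild): th
After 5 (parentNode): ol
After 6 (firstChild): th
After 7 (parentNode): ol
After 8 (lastChild): th

Answer: valid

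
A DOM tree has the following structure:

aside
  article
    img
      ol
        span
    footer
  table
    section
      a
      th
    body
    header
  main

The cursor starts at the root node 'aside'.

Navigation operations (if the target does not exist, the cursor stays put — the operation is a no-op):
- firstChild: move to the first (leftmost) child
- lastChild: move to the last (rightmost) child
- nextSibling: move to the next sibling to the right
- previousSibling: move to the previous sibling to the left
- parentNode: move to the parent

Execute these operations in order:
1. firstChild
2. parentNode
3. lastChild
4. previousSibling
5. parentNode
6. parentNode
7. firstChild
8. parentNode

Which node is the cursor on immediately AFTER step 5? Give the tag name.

Answer: aside

Derivation:
After 1 (firstChild): article
After 2 (parentNode): aside
After 3 (lastChild): main
After 4 (previousSibling): table
After 5 (parentNode): aside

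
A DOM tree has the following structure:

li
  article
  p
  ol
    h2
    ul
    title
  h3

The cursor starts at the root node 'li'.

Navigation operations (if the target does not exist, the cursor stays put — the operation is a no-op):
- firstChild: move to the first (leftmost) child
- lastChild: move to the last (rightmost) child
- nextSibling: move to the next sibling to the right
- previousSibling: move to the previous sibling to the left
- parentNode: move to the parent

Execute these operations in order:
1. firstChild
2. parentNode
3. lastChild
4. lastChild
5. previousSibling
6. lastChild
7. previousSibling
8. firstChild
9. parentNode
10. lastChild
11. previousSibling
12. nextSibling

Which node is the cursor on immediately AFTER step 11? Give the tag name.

After 1 (firstChild): article
After 2 (parentNode): li
After 3 (lastChild): h3
After 4 (lastChild): h3 (no-op, stayed)
After 5 (previousSibling): ol
After 6 (lastChild): title
After 7 (previousSibling): ul
After 8 (firstChild): ul (no-op, stayed)
After 9 (parentNode): ol
After 10 (lastChild): title
After 11 (previousSibling): ul

Answer: ul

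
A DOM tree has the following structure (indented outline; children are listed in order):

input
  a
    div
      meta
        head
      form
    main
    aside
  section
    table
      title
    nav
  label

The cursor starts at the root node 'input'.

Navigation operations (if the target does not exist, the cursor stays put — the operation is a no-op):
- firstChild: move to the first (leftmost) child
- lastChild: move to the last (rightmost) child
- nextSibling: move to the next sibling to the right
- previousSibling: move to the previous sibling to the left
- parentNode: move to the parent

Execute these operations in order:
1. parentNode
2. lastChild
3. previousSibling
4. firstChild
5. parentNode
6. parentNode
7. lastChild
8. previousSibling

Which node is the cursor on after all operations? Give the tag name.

Answer: section

Derivation:
After 1 (parentNode): input (no-op, stayed)
After 2 (lastChild): label
After 3 (previousSibling): section
After 4 (firstChild): table
After 5 (parentNode): section
After 6 (parentNode): input
After 7 (lastChild): label
After 8 (previousSibling): section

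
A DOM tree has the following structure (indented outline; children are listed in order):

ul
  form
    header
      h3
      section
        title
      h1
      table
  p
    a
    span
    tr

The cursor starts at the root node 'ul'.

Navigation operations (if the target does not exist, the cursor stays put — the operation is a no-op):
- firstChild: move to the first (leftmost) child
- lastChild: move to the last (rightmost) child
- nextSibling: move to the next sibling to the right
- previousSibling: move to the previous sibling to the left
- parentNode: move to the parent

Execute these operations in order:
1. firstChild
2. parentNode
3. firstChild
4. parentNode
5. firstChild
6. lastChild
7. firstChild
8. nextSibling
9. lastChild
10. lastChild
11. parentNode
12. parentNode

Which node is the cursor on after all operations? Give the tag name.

Answer: header

Derivation:
After 1 (firstChild): form
After 2 (parentNode): ul
After 3 (firstChild): form
After 4 (parentNode): ul
After 5 (firstChild): form
After 6 (lastChild): header
After 7 (firstChild): h3
After 8 (nextSibling): section
After 9 (lastChild): title
After 10 (lastChild): title (no-op, stayed)
After 11 (parentNode): section
After 12 (parentNode): header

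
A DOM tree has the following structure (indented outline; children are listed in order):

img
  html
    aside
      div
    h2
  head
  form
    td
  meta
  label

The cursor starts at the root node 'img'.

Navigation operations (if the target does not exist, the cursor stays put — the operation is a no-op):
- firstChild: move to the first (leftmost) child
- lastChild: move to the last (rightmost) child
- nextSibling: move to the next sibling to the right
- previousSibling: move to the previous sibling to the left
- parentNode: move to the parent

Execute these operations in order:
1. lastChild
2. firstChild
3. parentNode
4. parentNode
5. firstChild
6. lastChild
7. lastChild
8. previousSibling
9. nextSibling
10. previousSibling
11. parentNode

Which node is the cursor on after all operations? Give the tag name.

After 1 (lastChild): label
After 2 (firstChild): label (no-op, stayed)
After 3 (parentNode): img
After 4 (parentNode): img (no-op, stayed)
After 5 (firstChild): html
After 6 (lastChild): h2
After 7 (lastChild): h2 (no-op, stayed)
After 8 (previousSibling): aside
After 9 (nextSibling): h2
After 10 (previousSibling): aside
After 11 (parentNode): html

Answer: html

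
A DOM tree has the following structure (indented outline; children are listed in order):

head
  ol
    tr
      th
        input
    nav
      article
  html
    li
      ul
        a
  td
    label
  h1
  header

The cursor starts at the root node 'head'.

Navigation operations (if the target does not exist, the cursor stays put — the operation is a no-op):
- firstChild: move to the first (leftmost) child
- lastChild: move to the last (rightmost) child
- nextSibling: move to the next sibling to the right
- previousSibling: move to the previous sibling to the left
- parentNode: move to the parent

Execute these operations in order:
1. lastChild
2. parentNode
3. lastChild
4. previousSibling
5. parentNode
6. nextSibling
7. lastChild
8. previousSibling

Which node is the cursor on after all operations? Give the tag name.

Answer: h1

Derivation:
After 1 (lastChild): header
After 2 (parentNode): head
After 3 (lastChild): header
After 4 (previousSibling): h1
After 5 (parentNode): head
After 6 (nextSibling): head (no-op, stayed)
After 7 (lastChild): header
After 8 (previousSibling): h1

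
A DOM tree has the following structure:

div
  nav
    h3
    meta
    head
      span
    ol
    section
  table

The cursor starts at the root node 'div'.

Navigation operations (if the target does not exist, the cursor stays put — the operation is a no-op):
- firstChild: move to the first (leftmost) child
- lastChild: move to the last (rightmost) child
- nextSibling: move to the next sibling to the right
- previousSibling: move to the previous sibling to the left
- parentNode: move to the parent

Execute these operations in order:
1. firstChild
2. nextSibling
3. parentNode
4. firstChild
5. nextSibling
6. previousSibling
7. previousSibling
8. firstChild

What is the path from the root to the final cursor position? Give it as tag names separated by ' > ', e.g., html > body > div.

Answer: div > nav > h3

Derivation:
After 1 (firstChild): nav
After 2 (nextSibling): table
After 3 (parentNode): div
After 4 (firstChild): nav
After 5 (nextSibling): table
After 6 (previousSibling): nav
After 7 (previousSibling): nav (no-op, stayed)
After 8 (firstChild): h3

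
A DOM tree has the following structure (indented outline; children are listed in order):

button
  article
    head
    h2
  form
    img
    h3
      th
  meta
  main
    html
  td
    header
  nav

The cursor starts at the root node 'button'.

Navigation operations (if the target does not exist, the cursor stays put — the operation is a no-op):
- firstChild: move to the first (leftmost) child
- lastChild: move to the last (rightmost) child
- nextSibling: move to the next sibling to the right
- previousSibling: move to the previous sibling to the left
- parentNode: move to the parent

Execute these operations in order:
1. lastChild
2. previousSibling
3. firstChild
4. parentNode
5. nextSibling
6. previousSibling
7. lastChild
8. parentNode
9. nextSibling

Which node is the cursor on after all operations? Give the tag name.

After 1 (lastChild): nav
After 2 (previousSibling): td
After 3 (firstChild): header
After 4 (parentNode): td
After 5 (nextSibling): nav
After 6 (previousSibling): td
After 7 (lastChild): header
After 8 (parentNode): td
After 9 (nextSibling): nav

Answer: nav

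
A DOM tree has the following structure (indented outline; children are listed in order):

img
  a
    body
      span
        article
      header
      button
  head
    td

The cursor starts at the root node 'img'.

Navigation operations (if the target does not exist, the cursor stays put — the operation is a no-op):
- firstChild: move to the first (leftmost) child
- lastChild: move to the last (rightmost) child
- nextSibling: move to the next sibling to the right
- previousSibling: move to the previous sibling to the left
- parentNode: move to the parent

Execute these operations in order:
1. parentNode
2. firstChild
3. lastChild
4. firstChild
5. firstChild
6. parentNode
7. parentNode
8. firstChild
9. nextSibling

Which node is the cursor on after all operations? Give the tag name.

Answer: header

Derivation:
After 1 (parentNode): img (no-op, stayed)
After 2 (firstChild): a
After 3 (lastChild): body
After 4 (firstChild): span
After 5 (firstChild): article
After 6 (parentNode): span
After 7 (parentNode): body
After 8 (firstChild): span
After 9 (nextSibling): header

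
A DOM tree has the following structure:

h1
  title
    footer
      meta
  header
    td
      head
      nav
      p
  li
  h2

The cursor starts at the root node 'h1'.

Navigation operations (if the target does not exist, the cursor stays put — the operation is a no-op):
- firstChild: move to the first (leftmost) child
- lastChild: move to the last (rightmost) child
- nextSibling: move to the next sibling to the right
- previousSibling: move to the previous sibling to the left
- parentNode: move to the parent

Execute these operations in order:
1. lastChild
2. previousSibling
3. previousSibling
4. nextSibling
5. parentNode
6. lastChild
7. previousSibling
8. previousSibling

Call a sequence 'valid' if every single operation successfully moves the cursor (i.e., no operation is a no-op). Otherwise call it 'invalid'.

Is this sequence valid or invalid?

Answer: valid

Derivation:
After 1 (lastChild): h2
After 2 (previousSibling): li
After 3 (previousSibling): header
After 4 (nextSibling): li
After 5 (parentNode): h1
After 6 (lastChild): h2
After 7 (previousSibling): li
After 8 (previousSibling): header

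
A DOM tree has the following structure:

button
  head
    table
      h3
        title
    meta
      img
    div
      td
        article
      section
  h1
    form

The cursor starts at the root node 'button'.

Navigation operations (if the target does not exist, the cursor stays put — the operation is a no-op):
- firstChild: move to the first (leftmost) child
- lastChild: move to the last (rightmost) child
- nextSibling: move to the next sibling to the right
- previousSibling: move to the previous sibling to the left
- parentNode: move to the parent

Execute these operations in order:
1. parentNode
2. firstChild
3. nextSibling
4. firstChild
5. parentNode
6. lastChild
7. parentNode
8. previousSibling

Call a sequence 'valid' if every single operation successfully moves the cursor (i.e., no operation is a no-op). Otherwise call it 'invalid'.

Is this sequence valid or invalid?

After 1 (parentNode): button (no-op, stayed)
After 2 (firstChild): head
After 3 (nextSibling): h1
After 4 (firstChild): form
After 5 (parentNode): h1
After 6 (lastChild): form
After 7 (parentNode): h1
After 8 (previousSibling): head

Answer: invalid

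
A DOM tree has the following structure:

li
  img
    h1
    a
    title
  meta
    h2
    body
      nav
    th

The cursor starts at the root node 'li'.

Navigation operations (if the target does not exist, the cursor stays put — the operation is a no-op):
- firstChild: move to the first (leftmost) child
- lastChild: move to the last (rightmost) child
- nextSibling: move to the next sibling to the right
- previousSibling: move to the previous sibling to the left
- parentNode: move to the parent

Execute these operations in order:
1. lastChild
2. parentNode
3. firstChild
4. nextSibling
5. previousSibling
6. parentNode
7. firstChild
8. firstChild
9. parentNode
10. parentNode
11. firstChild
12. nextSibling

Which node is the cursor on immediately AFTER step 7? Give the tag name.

After 1 (lastChild): meta
After 2 (parentNode): li
After 3 (firstChild): img
After 4 (nextSibling): meta
After 5 (previousSibling): img
After 6 (parentNode): li
After 7 (firstChild): img

Answer: img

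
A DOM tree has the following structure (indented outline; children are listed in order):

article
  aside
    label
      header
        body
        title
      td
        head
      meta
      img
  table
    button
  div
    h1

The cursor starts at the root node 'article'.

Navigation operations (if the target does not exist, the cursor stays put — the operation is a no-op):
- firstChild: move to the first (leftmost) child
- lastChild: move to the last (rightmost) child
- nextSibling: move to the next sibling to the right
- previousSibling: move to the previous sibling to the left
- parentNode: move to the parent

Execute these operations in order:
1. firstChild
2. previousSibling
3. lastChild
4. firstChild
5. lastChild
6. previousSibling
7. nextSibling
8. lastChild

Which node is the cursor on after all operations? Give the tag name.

After 1 (firstChild): aside
After 2 (previousSibling): aside (no-op, stayed)
After 3 (lastChild): label
After 4 (firstChild): header
After 5 (lastChild): title
After 6 (previousSibling): body
After 7 (nextSibling): title
After 8 (lastChild): title (no-op, stayed)

Answer: title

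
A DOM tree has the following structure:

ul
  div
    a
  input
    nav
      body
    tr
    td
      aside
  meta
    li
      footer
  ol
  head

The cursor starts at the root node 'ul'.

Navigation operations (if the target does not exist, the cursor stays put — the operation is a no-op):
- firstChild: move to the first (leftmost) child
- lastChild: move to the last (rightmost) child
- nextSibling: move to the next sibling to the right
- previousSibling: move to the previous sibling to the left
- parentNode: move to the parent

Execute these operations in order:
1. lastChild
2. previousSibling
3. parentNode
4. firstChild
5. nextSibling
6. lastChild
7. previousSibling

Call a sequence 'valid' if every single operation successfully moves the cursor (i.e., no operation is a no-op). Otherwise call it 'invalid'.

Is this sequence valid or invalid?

Answer: valid

Derivation:
After 1 (lastChild): head
After 2 (previousSibling): ol
After 3 (parentNode): ul
After 4 (firstChild): div
After 5 (nextSibling): input
After 6 (lastChild): td
After 7 (previousSibling): tr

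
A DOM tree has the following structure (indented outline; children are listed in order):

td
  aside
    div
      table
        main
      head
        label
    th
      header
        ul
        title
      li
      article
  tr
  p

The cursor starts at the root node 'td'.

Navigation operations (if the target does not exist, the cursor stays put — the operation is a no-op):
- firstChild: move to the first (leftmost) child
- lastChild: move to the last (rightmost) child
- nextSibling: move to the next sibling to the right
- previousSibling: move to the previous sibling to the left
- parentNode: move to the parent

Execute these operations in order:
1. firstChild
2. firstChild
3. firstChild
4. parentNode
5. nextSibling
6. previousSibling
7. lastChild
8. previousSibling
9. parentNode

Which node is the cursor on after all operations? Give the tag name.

After 1 (firstChild): aside
After 2 (firstChild): div
After 3 (firstChild): table
After 4 (parentNode): div
After 5 (nextSibling): th
After 6 (previousSibling): div
After 7 (lastChild): head
After 8 (previousSibling): table
After 9 (parentNode): div

Answer: div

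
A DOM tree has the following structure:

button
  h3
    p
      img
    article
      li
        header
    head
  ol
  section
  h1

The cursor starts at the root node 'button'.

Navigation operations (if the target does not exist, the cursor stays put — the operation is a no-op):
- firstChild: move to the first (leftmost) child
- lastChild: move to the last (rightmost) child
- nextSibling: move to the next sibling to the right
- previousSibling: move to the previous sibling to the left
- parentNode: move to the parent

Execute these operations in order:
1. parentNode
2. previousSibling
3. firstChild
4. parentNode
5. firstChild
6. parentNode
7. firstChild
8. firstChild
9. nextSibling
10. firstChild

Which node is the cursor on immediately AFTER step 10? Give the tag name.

After 1 (parentNode): button (no-op, stayed)
After 2 (previousSibling): button (no-op, stayed)
After 3 (firstChild): h3
After 4 (parentNode): button
After 5 (firstChild): h3
After 6 (parentNode): button
After 7 (firstChild): h3
After 8 (firstChild): p
After 9 (nextSibling): article
After 10 (firstChild): li

Answer: li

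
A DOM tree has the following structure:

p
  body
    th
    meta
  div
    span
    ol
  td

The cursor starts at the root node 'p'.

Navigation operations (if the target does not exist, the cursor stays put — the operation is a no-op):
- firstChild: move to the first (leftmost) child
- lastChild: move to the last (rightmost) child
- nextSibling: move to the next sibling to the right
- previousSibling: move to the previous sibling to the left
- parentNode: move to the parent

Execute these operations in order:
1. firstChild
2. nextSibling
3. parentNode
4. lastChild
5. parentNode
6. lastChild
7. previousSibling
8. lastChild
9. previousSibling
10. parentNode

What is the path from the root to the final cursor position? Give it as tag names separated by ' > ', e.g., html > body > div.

Answer: p > div

Derivation:
After 1 (firstChild): body
After 2 (nextSibling): div
After 3 (parentNode): p
After 4 (lastChild): td
After 5 (parentNode): p
After 6 (lastChild): td
After 7 (previousSibling): div
After 8 (lastChild): ol
After 9 (previousSibling): span
After 10 (parentNode): div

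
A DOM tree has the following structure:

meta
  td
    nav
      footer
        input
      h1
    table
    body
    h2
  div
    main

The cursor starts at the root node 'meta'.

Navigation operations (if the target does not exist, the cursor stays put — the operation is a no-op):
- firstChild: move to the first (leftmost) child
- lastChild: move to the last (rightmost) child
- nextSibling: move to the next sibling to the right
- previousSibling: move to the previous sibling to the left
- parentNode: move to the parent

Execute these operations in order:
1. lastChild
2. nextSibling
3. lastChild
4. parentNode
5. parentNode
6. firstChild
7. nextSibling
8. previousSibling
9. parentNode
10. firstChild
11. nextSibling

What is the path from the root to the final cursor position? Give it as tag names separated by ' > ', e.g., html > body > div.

After 1 (lastChild): div
After 2 (nextSibling): div (no-op, stayed)
After 3 (lastChild): main
After 4 (parentNode): div
After 5 (parentNode): meta
After 6 (firstChild): td
After 7 (nextSibling): div
After 8 (previousSibling): td
After 9 (parentNode): meta
After 10 (firstChild): td
After 11 (nextSibling): div

Answer: meta > div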